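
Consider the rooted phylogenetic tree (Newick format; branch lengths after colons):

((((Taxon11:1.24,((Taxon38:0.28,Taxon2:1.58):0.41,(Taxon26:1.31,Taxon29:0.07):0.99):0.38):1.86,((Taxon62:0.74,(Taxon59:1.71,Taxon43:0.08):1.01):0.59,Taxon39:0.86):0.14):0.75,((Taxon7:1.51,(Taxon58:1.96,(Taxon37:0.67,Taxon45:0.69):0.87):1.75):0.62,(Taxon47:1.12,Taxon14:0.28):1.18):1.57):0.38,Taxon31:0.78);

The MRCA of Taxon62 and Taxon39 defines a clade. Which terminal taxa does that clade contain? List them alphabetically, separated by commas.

Taxon39, Taxon43, Taxon59, Taxon62

Tracing Taxon62: it sits inside (Taxon62,(Taxon59,Taxon43)).
Tracing Taxon39: it sits inside ((Taxon62,(Taxon59,Taxon43)),Taxon39).
The smallest clade enclosing both is ((Taxon62,(Taxon59,Taxon43)),Taxon39); the answer is its 4 terminal taxa in alphabetical order.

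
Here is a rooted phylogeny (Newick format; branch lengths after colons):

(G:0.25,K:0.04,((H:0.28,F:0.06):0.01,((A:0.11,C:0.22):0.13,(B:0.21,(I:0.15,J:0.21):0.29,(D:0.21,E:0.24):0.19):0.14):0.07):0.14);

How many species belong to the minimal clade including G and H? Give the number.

The MRCA of G and H is the root, so the clade is the entire tree.
That clade contains 11 terminal taxa: A, B, C, D, E, F, G, H, I, J, K.

11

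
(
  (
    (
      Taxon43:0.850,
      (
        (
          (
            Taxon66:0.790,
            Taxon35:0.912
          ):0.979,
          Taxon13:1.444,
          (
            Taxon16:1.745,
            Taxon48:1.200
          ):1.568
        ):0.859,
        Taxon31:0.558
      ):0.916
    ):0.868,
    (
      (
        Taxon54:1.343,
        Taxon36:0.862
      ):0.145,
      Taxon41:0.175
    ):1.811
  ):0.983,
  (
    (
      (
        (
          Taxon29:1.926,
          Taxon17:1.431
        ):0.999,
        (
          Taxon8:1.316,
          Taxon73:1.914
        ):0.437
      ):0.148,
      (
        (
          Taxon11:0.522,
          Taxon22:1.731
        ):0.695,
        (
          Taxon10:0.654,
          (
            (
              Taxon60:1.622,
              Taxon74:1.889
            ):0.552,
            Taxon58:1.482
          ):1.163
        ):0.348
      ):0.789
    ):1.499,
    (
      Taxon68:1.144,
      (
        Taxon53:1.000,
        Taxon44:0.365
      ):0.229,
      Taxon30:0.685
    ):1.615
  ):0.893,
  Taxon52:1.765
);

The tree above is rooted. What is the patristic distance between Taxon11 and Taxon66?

9.793

The path runs Taxon11 → … → MRCA → … → Taxon66; the MRCA is the root of the tree.
Branch lengths along that path: 0.522 + 0.695 + 0.789 + 1.499 + 0.893 + 0.983 + 0.868 + 0.916 + 0.859 + 0.979 + 0.790 = 9.793.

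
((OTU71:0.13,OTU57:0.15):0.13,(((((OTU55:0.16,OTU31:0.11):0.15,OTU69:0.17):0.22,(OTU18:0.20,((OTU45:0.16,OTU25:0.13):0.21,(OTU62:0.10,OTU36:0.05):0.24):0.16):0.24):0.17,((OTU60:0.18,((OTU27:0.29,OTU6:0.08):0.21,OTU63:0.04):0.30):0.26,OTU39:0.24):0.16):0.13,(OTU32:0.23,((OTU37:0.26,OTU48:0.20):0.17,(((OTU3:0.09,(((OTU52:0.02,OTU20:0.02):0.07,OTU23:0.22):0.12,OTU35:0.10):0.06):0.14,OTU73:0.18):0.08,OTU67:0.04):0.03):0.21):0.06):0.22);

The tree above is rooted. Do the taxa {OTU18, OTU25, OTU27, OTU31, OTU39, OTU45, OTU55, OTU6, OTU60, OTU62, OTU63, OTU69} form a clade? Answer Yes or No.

The MRCA of the listed taxa subtends ((((OTU55,OTU31),OTU69),(OTU18,((OTU45,OTU25),(OTU62,OTU36)))),((OTU60,((OTU27,OTU6),OTU63)),OTU39)).
That clade also contains OTU36, which is not in the proposed group, so the group is not monophyletic.

No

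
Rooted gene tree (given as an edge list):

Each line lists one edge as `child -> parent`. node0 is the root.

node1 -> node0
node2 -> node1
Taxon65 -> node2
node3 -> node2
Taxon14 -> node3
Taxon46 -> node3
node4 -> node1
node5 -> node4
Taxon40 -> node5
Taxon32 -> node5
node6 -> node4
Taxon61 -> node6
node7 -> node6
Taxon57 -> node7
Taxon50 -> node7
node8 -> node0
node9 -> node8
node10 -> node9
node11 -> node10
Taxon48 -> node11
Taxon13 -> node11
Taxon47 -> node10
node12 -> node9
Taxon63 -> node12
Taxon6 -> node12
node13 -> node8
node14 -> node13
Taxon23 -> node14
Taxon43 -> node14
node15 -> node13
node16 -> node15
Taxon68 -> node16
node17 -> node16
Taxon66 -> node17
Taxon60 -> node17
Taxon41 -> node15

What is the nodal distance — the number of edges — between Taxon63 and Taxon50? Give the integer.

9

The MRCA of Taxon63 and Taxon50 is the root of the tree.
From Taxon63 up to that node: 4 branches. From Taxon50 up to the same node: 5 branches. Total: 4 + 5 = 9.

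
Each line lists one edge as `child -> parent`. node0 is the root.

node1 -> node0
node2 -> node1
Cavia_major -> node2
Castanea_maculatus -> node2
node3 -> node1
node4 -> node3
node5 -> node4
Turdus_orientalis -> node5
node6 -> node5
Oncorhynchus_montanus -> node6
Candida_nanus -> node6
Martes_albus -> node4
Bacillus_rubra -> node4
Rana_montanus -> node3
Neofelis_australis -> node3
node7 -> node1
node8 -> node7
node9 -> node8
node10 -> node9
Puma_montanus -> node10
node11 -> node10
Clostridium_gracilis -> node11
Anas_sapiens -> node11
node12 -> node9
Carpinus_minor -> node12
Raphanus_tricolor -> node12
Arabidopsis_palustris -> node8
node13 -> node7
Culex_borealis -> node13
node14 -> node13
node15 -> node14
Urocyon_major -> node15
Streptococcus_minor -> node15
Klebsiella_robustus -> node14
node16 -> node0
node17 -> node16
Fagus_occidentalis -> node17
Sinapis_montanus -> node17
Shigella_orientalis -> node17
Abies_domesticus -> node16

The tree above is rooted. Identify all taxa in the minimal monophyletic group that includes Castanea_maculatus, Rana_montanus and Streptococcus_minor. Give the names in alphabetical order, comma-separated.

Anas_sapiens, Arabidopsis_palustris, Bacillus_rubra, Candida_nanus, Carpinus_minor, Castanea_maculatus, Cavia_major, Clostridium_gracilis, Culex_borealis, Klebsiella_robustus, Martes_albus, Neofelis_australis, Oncorhynchus_montanus, Puma_montanus, Rana_montanus, Raphanus_tricolor, Streptococcus_minor, Turdus_orientalis, Urocyon_major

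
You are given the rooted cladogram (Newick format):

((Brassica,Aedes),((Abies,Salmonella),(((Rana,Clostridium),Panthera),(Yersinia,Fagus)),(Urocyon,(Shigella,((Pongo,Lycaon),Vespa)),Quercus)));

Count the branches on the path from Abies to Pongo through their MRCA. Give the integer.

The MRCA of Abies and Pongo is the node subtending ((Abies,Salmonella),(((Rana,Clostridium),Panthera),(Yersinia,Fagus)),(Urocyon,(Shigella,((Pongo,Lycaon),Vespa)),Quercus)).
From Abies up to that node: 2 branches. From Pongo up to the same node: 5 branches. Total: 2 + 5 = 7.

7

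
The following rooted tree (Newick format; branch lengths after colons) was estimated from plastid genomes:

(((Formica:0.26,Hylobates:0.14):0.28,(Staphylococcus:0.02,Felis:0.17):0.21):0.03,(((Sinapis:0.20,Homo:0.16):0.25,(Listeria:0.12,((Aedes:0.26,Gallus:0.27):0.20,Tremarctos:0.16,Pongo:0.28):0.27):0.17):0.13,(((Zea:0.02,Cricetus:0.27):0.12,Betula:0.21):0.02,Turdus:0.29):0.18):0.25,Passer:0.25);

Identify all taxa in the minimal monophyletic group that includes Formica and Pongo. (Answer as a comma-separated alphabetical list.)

Aedes, Betula, Cricetus, Felis, Formica, Gallus, Homo, Hylobates, Listeria, Passer, Pongo, Sinapis, Staphylococcus, Tremarctos, Turdus, Zea

Tracing Formica: it sits inside (Formica,Hylobates).
Tracing Pongo: it sits inside ((Aedes,Gallus),Tremarctos,Pongo).
The smallest clade enclosing both is the whole tree (their MRCA is the root), so the answer is all 16 tips in alphabetical order.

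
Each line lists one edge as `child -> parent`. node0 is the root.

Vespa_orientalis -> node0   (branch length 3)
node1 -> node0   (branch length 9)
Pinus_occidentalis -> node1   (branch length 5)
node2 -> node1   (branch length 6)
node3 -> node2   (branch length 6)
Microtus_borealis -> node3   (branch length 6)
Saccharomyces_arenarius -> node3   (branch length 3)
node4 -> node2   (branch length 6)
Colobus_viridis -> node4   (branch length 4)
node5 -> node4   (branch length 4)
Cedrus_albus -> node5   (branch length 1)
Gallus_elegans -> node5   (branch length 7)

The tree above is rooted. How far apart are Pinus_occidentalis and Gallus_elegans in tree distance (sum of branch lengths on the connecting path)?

28

The path runs Pinus_occidentalis → … → MRCA → … → Gallus_elegans; the MRCA is the node subtending (Pinus_occidentalis,((Microtus_borealis,Saccharomyces_arenarius),(Colobus_viridis,(Cedrus_albus,Gallus_elegans)))).
Branch lengths along that path: 5 + 6 + 6 + 4 + 7 = 28.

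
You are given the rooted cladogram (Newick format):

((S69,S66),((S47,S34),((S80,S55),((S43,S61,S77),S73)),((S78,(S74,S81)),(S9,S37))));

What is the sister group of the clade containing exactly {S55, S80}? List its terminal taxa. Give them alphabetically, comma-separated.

The clade containing exactly {S55, S80} attaches to the tree at the node subtending ((S80,S55),((S43,S61,S77),S73)).
The other lineage descending from that same node — the sister group — is ((S43,S61,S77),S73); its 4 tips in alphabetical order are the answer.

S43, S61, S73, S77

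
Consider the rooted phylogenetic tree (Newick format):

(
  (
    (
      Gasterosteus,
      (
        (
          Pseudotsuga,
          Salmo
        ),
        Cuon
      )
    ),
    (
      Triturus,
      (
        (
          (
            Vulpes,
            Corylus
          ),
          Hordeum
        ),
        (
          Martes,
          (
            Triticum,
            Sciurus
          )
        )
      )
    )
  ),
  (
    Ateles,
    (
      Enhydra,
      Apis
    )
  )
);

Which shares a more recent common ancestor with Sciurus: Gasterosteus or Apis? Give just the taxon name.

The MRCA of Sciurus and Gasterosteus subtends ((Gasterosteus,((Pseudotsuga,Salmo),Cuon)),(Triturus,(((Vulpes,Corylus),Hordeum),(Martes,(Triticum,Sciurus))))) (11 taxa).
The MRCA of Sciurus and Apis is the root, subtending the entire tree (14 taxa).
The first is nested inside the second, so Sciurus shares a more recent common ancestor with Gasterosteus.

Gasterosteus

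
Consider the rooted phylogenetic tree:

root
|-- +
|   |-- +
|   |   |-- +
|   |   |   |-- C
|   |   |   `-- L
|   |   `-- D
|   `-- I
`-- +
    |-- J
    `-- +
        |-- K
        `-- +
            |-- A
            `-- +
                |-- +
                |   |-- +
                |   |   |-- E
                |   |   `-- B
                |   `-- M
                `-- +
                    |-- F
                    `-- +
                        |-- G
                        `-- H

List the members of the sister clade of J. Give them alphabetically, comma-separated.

A, B, E, F, G, H, K, M

J attaches to the tree at the node subtending (J,(K,(A,(((E,B),M),(F,(G,H)))))).
The other lineage descending from that same node — the sister group — is (K,(A,(((E,B),M),(F,(G,H))))); its 8 tips in alphabetical order are the answer.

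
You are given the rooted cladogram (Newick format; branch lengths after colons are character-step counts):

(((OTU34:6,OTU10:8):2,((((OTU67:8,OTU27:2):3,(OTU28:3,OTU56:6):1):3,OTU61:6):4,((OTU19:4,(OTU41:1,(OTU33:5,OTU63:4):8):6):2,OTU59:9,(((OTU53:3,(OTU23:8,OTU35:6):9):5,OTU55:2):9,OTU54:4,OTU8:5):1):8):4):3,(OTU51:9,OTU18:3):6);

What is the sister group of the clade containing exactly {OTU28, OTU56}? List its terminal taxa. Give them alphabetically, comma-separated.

OTU27, OTU67

The clade containing exactly {OTU28, OTU56} attaches to the tree at the node subtending ((OTU67,OTU27),(OTU28,OTU56)).
The other lineage descending from that same node — the sister group — is (OTU67,OTU27); its 2 tips in alphabetical order are the answer.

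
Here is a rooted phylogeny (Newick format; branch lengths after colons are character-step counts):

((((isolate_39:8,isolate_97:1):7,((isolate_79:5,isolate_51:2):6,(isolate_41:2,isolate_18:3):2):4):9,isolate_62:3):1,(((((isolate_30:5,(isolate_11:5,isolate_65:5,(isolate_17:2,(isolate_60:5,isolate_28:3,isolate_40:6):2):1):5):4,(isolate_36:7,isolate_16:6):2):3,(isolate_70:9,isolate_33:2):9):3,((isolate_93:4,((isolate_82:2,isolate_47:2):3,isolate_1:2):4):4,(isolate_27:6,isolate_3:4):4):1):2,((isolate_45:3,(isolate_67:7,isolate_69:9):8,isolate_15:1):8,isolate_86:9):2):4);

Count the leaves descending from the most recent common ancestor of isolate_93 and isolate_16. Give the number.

The MRCA of isolate_93 and isolate_16 is the node subtending ((((isolate_30,(isolate_11,isolate_65,(isolate_17,(isolate_60,isolate_28,isolate_40)))),(isolate_36,isolate_16)),(isolate_70,isolate_33)),((isolate_93,((isolate_82,isolate_47),isolate_1)),(isolate_27,isolate_3))).
That clade contains 17 terminal taxa: isolate_1, isolate_11, isolate_16, isolate_17, isolate_27, isolate_28, isolate_3, isolate_30, isolate_33, isolate_36, isolate_40, isolate_47, isolate_60, isolate_65, isolate_70, isolate_82, isolate_93.

17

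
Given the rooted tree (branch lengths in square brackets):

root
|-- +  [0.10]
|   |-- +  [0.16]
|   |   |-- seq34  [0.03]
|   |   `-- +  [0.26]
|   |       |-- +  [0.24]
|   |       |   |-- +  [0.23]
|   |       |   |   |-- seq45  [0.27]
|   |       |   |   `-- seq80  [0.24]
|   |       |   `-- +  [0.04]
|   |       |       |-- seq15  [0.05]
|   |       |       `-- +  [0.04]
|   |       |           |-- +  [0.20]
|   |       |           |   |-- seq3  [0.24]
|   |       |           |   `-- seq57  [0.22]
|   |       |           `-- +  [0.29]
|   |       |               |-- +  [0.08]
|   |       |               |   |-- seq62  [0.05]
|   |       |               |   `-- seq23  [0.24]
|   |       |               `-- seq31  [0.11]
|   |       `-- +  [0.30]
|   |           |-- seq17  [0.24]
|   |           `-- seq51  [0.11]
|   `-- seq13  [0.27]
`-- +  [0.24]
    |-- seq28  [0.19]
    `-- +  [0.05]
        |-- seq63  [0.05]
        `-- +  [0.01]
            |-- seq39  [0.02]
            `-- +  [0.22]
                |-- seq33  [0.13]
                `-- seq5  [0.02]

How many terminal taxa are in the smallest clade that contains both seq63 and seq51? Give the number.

The MRCA of seq63 and seq51 is the root, so the clade is the entire tree.
That clade contains 17 terminal taxa: seq13, seq15, seq17, seq23, seq28, seq3, seq31, seq33, seq34, seq39, seq45, seq5, seq51, seq57, seq62, seq63, seq80.

17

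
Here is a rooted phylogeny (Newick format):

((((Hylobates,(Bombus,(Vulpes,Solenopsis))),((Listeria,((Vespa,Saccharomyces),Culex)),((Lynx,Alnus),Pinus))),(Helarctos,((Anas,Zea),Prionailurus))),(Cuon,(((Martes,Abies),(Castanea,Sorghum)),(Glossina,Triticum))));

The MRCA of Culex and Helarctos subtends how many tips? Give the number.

15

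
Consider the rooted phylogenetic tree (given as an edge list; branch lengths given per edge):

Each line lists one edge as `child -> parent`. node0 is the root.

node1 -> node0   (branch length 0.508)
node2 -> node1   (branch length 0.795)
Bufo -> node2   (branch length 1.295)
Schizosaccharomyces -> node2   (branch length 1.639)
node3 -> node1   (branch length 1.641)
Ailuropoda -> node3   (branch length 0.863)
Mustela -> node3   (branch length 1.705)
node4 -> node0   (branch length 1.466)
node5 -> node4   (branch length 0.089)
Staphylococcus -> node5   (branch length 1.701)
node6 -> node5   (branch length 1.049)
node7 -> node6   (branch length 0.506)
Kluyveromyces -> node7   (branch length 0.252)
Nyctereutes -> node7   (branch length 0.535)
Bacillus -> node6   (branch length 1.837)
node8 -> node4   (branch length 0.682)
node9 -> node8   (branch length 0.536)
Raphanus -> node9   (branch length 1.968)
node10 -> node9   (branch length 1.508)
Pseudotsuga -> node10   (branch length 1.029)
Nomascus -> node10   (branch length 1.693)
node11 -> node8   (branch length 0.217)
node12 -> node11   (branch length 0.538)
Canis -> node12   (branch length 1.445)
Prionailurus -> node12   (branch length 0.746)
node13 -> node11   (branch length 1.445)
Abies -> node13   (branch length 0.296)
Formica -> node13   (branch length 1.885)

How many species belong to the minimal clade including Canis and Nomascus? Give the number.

7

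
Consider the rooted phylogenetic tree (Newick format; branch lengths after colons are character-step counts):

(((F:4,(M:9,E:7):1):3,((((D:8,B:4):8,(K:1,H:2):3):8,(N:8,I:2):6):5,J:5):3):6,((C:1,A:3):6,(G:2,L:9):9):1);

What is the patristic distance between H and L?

46

The path runs H → … → MRCA → … → L; the MRCA is the root of the tree.
Branch lengths along that path: 2 + 3 + 8 + 5 + 3 + 6 + 1 + 9 + 9 = 46.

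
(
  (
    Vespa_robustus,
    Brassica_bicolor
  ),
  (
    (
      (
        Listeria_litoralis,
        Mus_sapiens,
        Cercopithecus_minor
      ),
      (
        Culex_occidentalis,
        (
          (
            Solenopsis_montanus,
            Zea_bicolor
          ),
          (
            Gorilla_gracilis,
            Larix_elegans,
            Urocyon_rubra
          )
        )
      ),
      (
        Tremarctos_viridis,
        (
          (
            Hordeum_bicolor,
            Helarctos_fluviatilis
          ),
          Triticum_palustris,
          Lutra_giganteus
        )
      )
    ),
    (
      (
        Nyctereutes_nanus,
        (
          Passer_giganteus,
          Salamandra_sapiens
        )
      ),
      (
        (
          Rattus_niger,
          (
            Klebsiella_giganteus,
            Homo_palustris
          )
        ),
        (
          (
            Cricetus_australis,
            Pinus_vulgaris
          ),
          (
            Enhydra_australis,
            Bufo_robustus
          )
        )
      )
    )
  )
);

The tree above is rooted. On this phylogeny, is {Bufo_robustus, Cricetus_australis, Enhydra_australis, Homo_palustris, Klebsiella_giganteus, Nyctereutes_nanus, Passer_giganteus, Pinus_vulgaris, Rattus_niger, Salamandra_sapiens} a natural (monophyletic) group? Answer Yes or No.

Yes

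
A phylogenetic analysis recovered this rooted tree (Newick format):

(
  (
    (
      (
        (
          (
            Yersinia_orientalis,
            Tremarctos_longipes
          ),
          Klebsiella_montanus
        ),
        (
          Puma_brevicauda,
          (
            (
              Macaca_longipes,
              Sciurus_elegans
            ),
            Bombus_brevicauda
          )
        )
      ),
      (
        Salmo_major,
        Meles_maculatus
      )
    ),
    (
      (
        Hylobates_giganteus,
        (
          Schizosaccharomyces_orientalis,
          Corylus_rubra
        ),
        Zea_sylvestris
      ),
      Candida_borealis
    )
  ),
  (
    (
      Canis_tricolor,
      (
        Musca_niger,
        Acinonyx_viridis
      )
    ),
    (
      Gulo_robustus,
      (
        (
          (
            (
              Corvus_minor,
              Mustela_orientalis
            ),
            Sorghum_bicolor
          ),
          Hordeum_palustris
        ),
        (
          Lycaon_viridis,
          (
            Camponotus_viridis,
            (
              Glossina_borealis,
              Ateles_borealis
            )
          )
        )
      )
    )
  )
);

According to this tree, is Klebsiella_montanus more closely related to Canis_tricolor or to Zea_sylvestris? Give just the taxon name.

Zea_sylvestris

The MRCA of Klebsiella_montanus and Zea_sylvestris subtends (((((Yersinia_orientalis,Tremarctos_longipes),Klebsiella_montanus),(Puma_brevicauda,((Macaca_longipes,Sciurus_elegans),Bombus_brevicauda))),(Salmo_major,Meles_maculatus)),((Hylobates_giganteus,(Schizosaccharomyces_orientalis,Corylus_rubra),Zea_sylvestris),Candida_borealis)) (14 taxa).
The MRCA of Klebsiella_montanus and Canis_tricolor is the root, subtending the entire tree (26 taxa).
The first is nested inside the second, so Klebsiella_montanus shares a more recent common ancestor with Zea_sylvestris.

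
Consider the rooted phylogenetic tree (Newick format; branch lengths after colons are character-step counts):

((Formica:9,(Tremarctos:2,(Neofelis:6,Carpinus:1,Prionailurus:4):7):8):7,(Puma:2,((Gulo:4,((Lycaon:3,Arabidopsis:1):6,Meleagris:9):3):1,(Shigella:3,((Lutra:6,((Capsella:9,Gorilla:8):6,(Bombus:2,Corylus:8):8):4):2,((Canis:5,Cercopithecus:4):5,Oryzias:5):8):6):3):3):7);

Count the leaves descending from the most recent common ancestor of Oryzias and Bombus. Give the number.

8

The MRCA of Oryzias and Bombus is the node subtending ((Lutra,((Capsella,Gorilla),(Bombus,Corylus))),((Canis,Cercopithecus),Oryzias)).
That clade contains 8 terminal taxa: Bombus, Canis, Capsella, Cercopithecus, Corylus, Gorilla, Lutra, Oryzias.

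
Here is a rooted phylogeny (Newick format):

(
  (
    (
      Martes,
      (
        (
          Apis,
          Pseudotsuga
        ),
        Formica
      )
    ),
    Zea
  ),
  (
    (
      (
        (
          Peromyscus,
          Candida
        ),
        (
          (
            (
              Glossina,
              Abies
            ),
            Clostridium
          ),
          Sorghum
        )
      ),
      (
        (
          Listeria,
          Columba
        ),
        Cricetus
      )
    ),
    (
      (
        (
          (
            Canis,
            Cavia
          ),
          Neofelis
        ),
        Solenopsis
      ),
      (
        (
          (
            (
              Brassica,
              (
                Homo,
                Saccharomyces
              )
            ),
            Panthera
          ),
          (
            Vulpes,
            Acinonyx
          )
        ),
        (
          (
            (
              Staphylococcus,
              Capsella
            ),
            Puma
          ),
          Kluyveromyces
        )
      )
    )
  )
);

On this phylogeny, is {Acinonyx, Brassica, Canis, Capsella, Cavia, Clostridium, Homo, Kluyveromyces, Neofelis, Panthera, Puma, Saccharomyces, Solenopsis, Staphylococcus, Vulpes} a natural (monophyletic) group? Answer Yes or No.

The MRCA of the listed taxa subtends ((((Peromyscus,Candida),(((Glossina,Abies),Clostridium),Sorghum)),((Listeria,Columba),Cricetus)),((((Canis,Cavia),Neofelis),Solenopsis),((((Brassica,(Homo,Saccharomyces)),Panthera),(Vulpes,Acinonyx)),(((Staphylococcus,Capsella),Puma),Kluyveromyces)))).
That clade also contains Abies, Candida, Columba, Cricetus, Glossina, Listeria, Peromyscus, Sorghum, which are not in the proposed group, so the group is not monophyletic.

No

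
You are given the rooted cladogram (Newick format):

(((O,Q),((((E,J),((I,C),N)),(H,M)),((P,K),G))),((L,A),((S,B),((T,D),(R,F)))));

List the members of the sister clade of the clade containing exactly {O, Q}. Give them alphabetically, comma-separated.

The clade containing exactly {O, Q} attaches to the tree at the node subtending ((O,Q),((((E,J),((I,C),N)),(H,M)),((P,K),G))).
The other lineage descending from that same node — the sister group — is ((((E,J),((I,C),N)),(H,M)),((P,K),G)); its 10 tips in alphabetical order are the answer.

C, E, G, H, I, J, K, M, N, P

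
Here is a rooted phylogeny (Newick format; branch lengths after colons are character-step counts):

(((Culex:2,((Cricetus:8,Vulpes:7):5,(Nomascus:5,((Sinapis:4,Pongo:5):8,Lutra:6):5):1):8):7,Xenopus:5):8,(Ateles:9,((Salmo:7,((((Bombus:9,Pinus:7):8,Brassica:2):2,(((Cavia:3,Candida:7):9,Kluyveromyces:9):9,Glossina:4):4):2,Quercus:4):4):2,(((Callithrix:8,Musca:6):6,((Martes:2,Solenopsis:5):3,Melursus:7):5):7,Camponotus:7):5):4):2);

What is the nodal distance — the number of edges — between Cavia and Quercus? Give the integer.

The MRCA of Cavia and Quercus is the node subtending ((((Bombus,Pinus),Brassica),(((Cavia,Candida),Kluyveromyces),Glossina)),Quercus).
From Cavia up to that node: 5 branches. From Quercus up to the same node: 1 branch. Total: 5 + 1 = 6.

6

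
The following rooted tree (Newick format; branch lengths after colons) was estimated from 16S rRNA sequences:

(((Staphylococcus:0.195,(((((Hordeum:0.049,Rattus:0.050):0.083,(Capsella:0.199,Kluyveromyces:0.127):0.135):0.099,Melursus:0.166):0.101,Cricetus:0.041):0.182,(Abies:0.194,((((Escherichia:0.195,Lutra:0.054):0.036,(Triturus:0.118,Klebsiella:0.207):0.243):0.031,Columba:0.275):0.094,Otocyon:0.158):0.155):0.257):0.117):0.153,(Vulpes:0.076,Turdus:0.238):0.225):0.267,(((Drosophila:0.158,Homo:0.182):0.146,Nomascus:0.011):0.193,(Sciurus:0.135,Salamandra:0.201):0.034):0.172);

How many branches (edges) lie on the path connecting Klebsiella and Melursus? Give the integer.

9

The MRCA of Klebsiella and Melursus is the node subtending (((((Hordeum,Rattus),(Capsella,Kluyveromyces)),Melursus),Cricetus),(Abies,((((Escherichia,Lutra),(Triturus,Klebsiella)),Columba),Otocyon))).
From Klebsiella up to that node: 6 branches. From Melursus up to the same node: 3 branches. Total: 6 + 3 = 9.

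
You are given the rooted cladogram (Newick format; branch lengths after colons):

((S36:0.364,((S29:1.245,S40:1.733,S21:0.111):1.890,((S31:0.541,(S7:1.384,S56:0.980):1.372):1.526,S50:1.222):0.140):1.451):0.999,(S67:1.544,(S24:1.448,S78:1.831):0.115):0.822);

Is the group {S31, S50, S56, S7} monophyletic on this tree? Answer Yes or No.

Yes

The most recent common ancestor of these taxa subtends ((S31,(S7,S56)),S50).
That clade has exactly 4 tips — every listed taxon and nothing else — so the group is monophyletic.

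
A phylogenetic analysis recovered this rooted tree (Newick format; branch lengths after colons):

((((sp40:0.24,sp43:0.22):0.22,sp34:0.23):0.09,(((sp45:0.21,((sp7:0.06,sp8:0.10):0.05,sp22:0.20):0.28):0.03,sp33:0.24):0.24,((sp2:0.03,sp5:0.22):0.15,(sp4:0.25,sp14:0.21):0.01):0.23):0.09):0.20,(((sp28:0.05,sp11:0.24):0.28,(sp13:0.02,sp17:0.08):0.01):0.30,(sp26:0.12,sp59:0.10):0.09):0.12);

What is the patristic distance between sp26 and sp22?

1.37

The path runs sp26 → … → MRCA → … → sp22; the MRCA is the root of the tree.
Branch lengths along that path: 0.12 + 0.09 + 0.12 + 0.20 + 0.09 + 0.24 + 0.03 + 0.28 + 0.20 = 1.37.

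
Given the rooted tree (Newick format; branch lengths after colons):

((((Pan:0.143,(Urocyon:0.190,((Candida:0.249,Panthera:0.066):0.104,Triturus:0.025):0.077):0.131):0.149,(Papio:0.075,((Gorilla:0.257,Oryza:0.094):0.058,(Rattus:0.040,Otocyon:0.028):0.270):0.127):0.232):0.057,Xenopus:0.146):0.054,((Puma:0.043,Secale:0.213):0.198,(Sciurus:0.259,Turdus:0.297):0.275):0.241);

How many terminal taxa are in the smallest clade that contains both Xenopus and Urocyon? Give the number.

11

The MRCA of Xenopus and Urocyon is the node subtending (((Pan,(Urocyon,((Candida,Panthera),Triturus))),(Papio,((Gorilla,Oryza),(Rattus,Otocyon)))),Xenopus).
That clade contains 11 terminal taxa: Candida, Gorilla, Oryza, Otocyon, Pan, Panthera, Papio, Rattus, Triturus, Urocyon, Xenopus.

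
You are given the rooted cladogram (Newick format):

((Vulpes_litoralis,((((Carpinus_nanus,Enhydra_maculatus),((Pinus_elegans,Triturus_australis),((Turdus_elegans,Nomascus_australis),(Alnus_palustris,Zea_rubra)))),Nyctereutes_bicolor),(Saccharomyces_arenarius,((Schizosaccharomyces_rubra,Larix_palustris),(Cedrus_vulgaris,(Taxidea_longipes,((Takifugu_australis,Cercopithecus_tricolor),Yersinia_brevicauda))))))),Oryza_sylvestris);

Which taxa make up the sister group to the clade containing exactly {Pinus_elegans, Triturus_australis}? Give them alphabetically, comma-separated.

Alnus_palustris, Nomascus_australis, Turdus_elegans, Zea_rubra

The clade containing exactly {Pinus_elegans, Triturus_australis} attaches to the tree at the node subtending ((Pinus_elegans,Triturus_australis),((Turdus_elegans,Nomascus_australis),(Alnus_palustris,Zea_rubra))).
The other lineage descending from that same node — the sister group — is ((Turdus_elegans,Nomascus_australis),(Alnus_palustris,Zea_rubra)); its 4 tips in alphabetical order are the answer.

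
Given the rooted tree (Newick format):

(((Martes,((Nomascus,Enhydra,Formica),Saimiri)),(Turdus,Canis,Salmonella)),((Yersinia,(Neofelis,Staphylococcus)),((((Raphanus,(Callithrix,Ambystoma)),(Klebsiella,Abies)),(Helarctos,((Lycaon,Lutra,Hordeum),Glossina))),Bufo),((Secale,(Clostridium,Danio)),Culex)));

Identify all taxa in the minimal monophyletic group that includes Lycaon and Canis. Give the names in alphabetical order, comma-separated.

Abies, Ambystoma, Bufo, Callithrix, Canis, Clostridium, Culex, Danio, Enhydra, Formica, Glossina, Helarctos, Hordeum, Klebsiella, Lutra, Lycaon, Martes, Neofelis, Nomascus, Raphanus, Saimiri, Salmonella, Secale, Staphylococcus, Turdus, Yersinia

Tracing Lycaon: it sits inside (Lycaon,Lutra,Hordeum).
Tracing Canis: it sits inside (Turdus,Canis,Salmonella).
The smallest clade enclosing both is the whole tree (their MRCA is the root), so the answer is all 26 tips in alphabetical order.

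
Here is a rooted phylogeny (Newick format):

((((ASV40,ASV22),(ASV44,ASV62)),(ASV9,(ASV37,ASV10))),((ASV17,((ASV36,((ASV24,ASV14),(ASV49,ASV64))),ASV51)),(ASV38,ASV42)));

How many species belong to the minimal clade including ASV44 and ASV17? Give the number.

16

The MRCA of ASV44 and ASV17 is the root, so the clade is the entire tree.
That clade contains 16 terminal taxa: ASV10, ASV14, ASV17, ASV22, ASV24, ASV36, ASV37, ASV38, ASV40, ASV42, ASV44, ASV49, ASV51, ASV62, ASV64, ASV9.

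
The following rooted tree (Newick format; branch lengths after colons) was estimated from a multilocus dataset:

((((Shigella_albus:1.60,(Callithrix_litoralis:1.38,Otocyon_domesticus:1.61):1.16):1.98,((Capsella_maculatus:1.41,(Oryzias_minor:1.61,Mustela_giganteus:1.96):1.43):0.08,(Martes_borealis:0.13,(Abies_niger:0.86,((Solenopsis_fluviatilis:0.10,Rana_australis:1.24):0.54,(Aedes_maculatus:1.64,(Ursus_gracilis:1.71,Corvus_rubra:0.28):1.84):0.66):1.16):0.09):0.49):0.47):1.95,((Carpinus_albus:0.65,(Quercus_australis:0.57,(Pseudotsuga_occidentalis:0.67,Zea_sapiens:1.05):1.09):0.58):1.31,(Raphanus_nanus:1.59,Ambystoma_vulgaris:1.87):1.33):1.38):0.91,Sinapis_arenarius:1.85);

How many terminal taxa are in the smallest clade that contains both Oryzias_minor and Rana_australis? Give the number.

10

The MRCA of Oryzias_minor and Rana_australis is the node subtending ((Capsella_maculatus,(Oryzias_minor,Mustela_giganteus)),(Martes_borealis,(Abies_niger,((Solenopsis_fluviatilis,Rana_australis),(Aedes_maculatus,(Ursus_gracilis,Corvus_rubra)))))).
That clade contains 10 terminal taxa: Abies_niger, Aedes_maculatus, Capsella_maculatus, Corvus_rubra, Martes_borealis, Mustela_giganteus, Oryzias_minor, Rana_australis, Solenopsis_fluviatilis, Ursus_gracilis.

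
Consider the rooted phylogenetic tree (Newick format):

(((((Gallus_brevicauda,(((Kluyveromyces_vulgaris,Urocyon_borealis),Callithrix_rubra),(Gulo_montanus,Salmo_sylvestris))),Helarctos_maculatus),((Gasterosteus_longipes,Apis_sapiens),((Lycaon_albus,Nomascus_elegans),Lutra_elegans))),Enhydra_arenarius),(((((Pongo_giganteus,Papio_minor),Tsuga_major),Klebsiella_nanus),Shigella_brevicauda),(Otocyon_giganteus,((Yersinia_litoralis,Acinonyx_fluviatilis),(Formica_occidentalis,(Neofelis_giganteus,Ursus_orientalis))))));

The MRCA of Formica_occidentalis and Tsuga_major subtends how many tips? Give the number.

The MRCA of Formica_occidentalis and Tsuga_major is the node subtending (((((Pongo_giganteus,Papio_minor),Tsuga_major),Klebsiella_nanus),Shigella_brevicauda),(Otocyon_giganteus,((Yersinia_litoralis,Acinonyx_fluviatilis),(Formica_occidentalis,(Neofelis_giganteus,Ursus_orientalis))))).
That clade contains 11 terminal taxa: Acinonyx_fluviatilis, Formica_occidentalis, Klebsiella_nanus, Neofelis_giganteus, Otocyon_giganteus, Papio_minor, Pongo_giganteus, Shigella_brevicauda, Tsuga_major, Ursus_orientalis, Yersinia_litoralis.

11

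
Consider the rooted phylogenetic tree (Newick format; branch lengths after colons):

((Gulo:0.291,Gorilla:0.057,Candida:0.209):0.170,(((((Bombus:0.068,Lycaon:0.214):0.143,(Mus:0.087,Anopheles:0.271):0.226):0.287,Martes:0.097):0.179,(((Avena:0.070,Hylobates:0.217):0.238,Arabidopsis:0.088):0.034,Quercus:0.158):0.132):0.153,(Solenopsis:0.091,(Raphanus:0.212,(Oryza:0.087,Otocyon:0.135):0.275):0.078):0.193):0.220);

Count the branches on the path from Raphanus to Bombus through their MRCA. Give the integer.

8

The MRCA of Raphanus and Bombus is the node subtending (((((Bombus,Lycaon),(Mus,Anopheles)),Martes),(((Avena,Hylobates),Arabidopsis),Quercus)),(Solenopsis,(Raphanus,(Oryza,Otocyon)))).
From Raphanus up to that node: 3 branches. From Bombus up to the same node: 5 branches. Total: 3 + 5 = 8.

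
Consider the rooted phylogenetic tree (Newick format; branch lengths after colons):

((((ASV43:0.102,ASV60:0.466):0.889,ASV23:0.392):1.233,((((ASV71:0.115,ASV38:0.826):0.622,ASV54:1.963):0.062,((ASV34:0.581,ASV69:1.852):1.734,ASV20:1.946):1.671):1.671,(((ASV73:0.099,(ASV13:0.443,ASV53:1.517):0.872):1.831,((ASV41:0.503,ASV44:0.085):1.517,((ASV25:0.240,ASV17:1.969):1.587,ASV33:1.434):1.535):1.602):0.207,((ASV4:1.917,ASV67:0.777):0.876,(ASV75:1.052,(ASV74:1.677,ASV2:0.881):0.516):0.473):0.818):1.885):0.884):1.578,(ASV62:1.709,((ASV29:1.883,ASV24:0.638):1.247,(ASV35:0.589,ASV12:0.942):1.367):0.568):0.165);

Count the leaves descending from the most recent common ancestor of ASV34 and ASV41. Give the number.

19

The MRCA of ASV34 and ASV41 is the node subtending ((((ASV71,ASV38),ASV54),((ASV34,ASV69),ASV20)),(((ASV73,(ASV13,ASV53)),((ASV41,ASV44),((ASV25,ASV17),ASV33))),((ASV4,ASV67),(ASV75,(ASV74,ASV2))))).
That clade contains 19 terminal taxa: ASV13, ASV17, ASV2, ASV20, ASV25, ASV33, ASV34, ASV38, ASV4, ASV41, ASV44, ASV53, ASV54, ASV67, ASV69, ASV71, ASV73, ASV74, ASV75.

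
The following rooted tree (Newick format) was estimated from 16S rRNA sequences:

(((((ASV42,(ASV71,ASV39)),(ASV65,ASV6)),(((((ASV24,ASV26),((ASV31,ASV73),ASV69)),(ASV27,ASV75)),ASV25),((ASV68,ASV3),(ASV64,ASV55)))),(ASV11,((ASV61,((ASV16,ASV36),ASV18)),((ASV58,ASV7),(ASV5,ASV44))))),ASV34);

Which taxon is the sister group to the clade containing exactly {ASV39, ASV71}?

The clade containing exactly {ASV39, ASV71} attaches to the tree at the node subtending (ASV42,(ASV71,ASV39)).
The other lineage descending from that same node — the sister group — is the single tip ASV42.

ASV42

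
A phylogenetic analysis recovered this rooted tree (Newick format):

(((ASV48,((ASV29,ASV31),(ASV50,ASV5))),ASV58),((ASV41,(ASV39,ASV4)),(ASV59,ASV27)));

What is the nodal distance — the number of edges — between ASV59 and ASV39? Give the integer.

The MRCA of ASV59 and ASV39 is the node subtending ((ASV41,(ASV39,ASV4)),(ASV59,ASV27)).
From ASV59 up to that node: 2 branches. From ASV39 up to the same node: 3 branches. Total: 2 + 3 = 5.

5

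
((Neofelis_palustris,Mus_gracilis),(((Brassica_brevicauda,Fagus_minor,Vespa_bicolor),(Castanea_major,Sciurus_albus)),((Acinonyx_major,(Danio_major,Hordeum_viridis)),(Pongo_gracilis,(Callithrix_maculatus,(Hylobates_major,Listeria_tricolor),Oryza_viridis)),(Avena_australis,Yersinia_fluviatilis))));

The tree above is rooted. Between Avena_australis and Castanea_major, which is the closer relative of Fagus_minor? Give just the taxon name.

Castanea_major

The MRCA of Fagus_minor and Castanea_major subtends ((Brassica_brevicauda,Fagus_minor,Vespa_bicolor),(Castanea_major,Sciurus_albus)) (5 taxa).
The MRCA of Fagus_minor and Avena_australis subtends (((Brassica_brevicauda,Fagus_minor,Vespa_bicolor),(Castanea_major,Sciurus_albus)),((Acinonyx_major,(Danio_major,Hordeum_viridis)),(Pongo_gracilis,(Callithrix_maculatus,(Hylobates_major,Listeria_tricolor),Oryza_viridis)),(Avena_australis,Yersinia_fluviatilis))) (15 taxa).
The first is nested inside the second, so Fagus_minor shares a more recent common ancestor with Castanea_major.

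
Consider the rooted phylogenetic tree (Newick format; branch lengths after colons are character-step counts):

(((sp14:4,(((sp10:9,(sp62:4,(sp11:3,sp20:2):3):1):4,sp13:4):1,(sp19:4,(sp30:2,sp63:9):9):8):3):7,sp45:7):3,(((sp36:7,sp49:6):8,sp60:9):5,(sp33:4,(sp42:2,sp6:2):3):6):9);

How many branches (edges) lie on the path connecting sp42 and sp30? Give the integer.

10

The MRCA of sp42 and sp30 is the root of the tree.
From sp42 up to that node: 4 branches. From sp30 up to the same node: 6 branches. Total: 4 + 6 = 10.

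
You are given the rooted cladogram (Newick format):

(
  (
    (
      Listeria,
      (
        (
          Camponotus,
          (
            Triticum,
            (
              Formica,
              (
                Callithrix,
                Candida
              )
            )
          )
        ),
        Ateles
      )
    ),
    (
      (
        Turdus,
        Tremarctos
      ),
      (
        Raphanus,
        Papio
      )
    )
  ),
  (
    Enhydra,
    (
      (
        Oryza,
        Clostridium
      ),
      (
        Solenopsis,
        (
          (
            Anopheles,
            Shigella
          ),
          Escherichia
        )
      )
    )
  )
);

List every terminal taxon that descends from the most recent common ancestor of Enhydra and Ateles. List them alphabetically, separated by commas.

Anopheles, Ateles, Callithrix, Camponotus, Candida, Clostridium, Enhydra, Escherichia, Formica, Listeria, Oryza, Papio, Raphanus, Shigella, Solenopsis, Tremarctos, Triticum, Turdus

Tracing Enhydra: it sits inside (Enhydra,((Oryza,Clostridium),(Solenopsis,((Anopheles,Shigella),Escherichia)))).
Tracing Ateles: it sits inside ((Camponotus,(Triticum,(Formica,(Callithrix,Candida)))),Ateles).
The smallest clade enclosing both is the whole tree (their MRCA is the root), so the answer is all 18 tips in alphabetical order.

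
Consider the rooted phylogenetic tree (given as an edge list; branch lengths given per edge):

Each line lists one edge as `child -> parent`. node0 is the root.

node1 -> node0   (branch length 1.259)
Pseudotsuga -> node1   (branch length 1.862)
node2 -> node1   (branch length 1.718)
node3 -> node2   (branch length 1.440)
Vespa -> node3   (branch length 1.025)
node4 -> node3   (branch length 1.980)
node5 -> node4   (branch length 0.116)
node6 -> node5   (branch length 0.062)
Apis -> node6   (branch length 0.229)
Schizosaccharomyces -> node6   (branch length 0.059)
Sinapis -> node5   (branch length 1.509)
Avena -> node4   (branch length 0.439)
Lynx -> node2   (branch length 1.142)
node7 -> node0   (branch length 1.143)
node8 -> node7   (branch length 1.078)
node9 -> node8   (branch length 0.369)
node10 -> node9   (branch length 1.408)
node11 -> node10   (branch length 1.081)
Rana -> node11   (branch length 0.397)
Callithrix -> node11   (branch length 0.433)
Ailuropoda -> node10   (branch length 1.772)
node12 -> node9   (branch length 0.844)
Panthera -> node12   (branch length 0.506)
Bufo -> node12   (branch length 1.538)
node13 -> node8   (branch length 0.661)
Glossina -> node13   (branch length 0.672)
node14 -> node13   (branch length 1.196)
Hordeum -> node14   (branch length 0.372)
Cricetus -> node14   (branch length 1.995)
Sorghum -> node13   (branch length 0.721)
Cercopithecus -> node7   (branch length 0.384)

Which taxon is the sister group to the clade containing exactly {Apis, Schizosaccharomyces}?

Sinapis

The clade containing exactly {Apis, Schizosaccharomyces} attaches to the tree at the node subtending ((Apis,Schizosaccharomyces),Sinapis).
The other lineage descending from that same node — the sister group — is the single tip Sinapis.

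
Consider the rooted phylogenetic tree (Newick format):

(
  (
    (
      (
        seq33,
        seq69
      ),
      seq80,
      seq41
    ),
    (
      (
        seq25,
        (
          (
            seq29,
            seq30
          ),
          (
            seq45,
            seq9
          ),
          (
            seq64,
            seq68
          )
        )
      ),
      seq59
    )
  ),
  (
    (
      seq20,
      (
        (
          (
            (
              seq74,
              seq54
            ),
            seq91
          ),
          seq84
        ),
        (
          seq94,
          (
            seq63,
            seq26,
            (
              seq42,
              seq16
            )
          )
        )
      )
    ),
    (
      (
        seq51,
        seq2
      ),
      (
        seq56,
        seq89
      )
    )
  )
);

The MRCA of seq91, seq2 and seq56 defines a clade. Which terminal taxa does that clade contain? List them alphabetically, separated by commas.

Tracing seq91: it sits inside ((seq74,seq54),seq91).
Tracing seq2: it sits inside (seq51,seq2).
Tracing seq56: it sits inside (seq56,seq89).
The smallest clade enclosing all 3 is ((seq20,((((seq74,seq54),seq91),seq84),(seq94,(seq63,seq26,(seq42,seq16))))),((seq51,seq2),(seq56,seq89))); the answer is its 14 terminal taxa in alphabetical order.

seq16, seq2, seq20, seq26, seq42, seq51, seq54, seq56, seq63, seq74, seq84, seq89, seq91, seq94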